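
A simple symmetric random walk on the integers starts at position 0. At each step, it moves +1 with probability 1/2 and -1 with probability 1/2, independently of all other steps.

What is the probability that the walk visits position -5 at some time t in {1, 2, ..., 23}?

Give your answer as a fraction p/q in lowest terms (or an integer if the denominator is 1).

Answer: 1289565/4194304

Derivation:
Count via complement. Let g(t,s) = #length-t paths at position s with S_1..S_t all ≠ -5.
g(t,s) = g(t-1,s-1) + g(t-1,s+1) for s ≠ -5; g(t,-5) = 0.
t=0: g(0,0)=1
t=1: g(1,-1)=1 g(1,1)=1
t=2: g(2,-2)=1 g(2,0)=2 g(2,2)=1
t=3: g(3,-3)=1 g(3,-1)=3 g(3,1)=3 g(3,3)=1
t=4: g(4,-4)=1 g(4,-2)=4 g(4,0)=6 g(4,2)=4 g(4,4)=1
t=5: g(5,-3)=5 g(5,-1)=10 g(5,1)=10 g(5,3)=5 g(5,5)=1
t=6: g(6,-4)=5 g(6,-2)=15 g(6,0)=20 g(6,2)=15 g(6,4)=6 g(6,6)=1
t=7: g(7,-3)=20 g(7,-1)=35 g(7,1)=35 g(7,3)=21 g(7,5)=7 g(7,7)=1
t=8: g(8,-4)=20 g(8,-2)=55 g(8,0)=70 g(8,2)=56 g(8,4)=28 g(8,6)=8 g(8,8)=1
t=9: g(9,-3)=75 g(9,-1)=125 g(9,1)=126 g(9,3)=84 g(9,5)=36 g(9,7)=9 g(9,9)=1
t=10: g(10,-4)=75 g(10,-2)=200 g(10,0)=251 g(10,2)=210 g(10,4)=120 g(10,6)=45 g(10,8)=10 g(10,10)=1
t=11: g(11,-3)=275 g(11,-1)=451 g(11,1)=461 g(11,3)=330 g(11,5)=165 g(11,7)=55 g(11,9)=11 g(11,11)=1
t=12: g(12,-4)=275 g(12,-2)=726 g(12,0)=912 g(12,2)=791 g(12,4)=495 g(12,6)=220 g(12,8)=66 g(12,10)=12 g(12,12)=1
t=13: g(13,-3)=1001 g(13,-1)=1638 g(13,1)=1703 g(13,3)=1286 g(13,5)=715 g(13,7)=286 g(13,9)=78 g(13,11)=13 g(13,13)=1
t=14: g(14,-4)=1001 g(14,-2)=2639 g(14,0)=3341 g(14,2)=2989 g(14,4)=2001 g(14,6)=1001 g(14,8)=364 g(14,10)=91 g(14,12)=14 g(14,14)=1
t=15: g(15,-3)=3640 g(15,-1)=5980 g(15,1)=6330 g(15,3)=4990 g(15,5)=3002 g(15,7)=1365 g(15,9)=455 g(15,11)=105 g(15,13)=15 g(15,15)=1
t=16: g(16,-4)=3640 g(16,-2)=9620 g(16,0)=12310 g(16,2)=11320 g(16,4)=7992 g(16,6)=4367 g(16,8)=1820 g(16,10)=560 g(16,12)=120 g(16,14)=16 g(16,16)=1
t=17: g(17,-3)=13260 g(17,-1)=21930 g(17,1)=23630 g(17,3)=19312 g(17,5)=12359 g(17,7)=6187 g(17,9)=2380 g(17,11)=680 g(17,13)=136 g(17,15)=17 g(17,17)=1
t=18: g(18,-4)=13260 g(18,-2)=35190 g(18,0)=45560 g(18,2)=42942 g(18,4)=31671 g(18,6)=18546 g(18,8)=8567 g(18,10)=3060 g(18,12)=816 g(18,14)=153 g(18,16)=18 g(18,18)=1
t=19: g(19,-3)=48450 g(19,-1)=80750 g(19,1)=88502 g(19,3)=74613 g(19,5)=50217 g(19,7)=27113 g(19,9)=11627 g(19,11)=3876 g(19,13)=969 g(19,15)=171 g(19,17)=19 g(19,19)=1
t=20: g(20,-4)=48450 g(20,-2)=129200 g(20,0)=169252 g(20,2)=163115 g(20,4)=124830 g(20,6)=77330 g(20,8)=38740 g(20,10)=15503 g(20,12)=4845 g(20,14)=1140 g(20,16)=190 g(20,18)=20 g(20,20)=1
t=21: g(21,-3)=177650 g(21,-1)=298452 g(21,1)=332367 g(21,3)=287945 g(21,5)=202160 g(21,7)=116070 g(21,9)=54243 g(21,11)=20348 g(21,13)=5985 g(21,15)=1330 g(21,17)=210 g(21,19)=21 g(21,21)=1
t=22: g(22,-4)=177650 g(22,-2)=476102 g(22,0)=630819 g(22,2)=620312 g(22,4)=490105 g(22,6)=318230 g(22,8)=170313 g(22,10)=74591 g(22,12)=26333 g(22,14)=7315 g(22,16)=1540 g(22,18)=231 g(22,20)=22 g(22,22)=1
t=23: g(23,-3)=653752 g(23,-1)=1106921 g(23,1)=1251131 g(23,3)=1110417 g(23,5)=808335 g(23,7)=488543 g(23,9)=244904 g(23,11)=100924 g(23,13)=33648 g(23,15)=8855 g(23,17)=1771 g(23,19)=253 g(23,21)=23 g(23,23)=1
Paths never hitting -5: Σ_s g(23,s) = 5809478
Paths hitting -5: 2^23 - 5809478 = 2579130
P = 2579130/8388608 = 1289565/4194304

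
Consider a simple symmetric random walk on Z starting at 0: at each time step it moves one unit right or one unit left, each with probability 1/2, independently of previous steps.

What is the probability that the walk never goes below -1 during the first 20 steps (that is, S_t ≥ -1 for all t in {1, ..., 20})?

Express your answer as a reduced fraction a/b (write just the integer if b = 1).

Let f(t,s) = #length-t paths at position s with S_1..S_t all ≥ -1.
f(t,s) = f(t-1,s-1) + f(t-1,s+1) for s ≥ -1; f(t,s) = 0 for s < -1.
t=0: f(0,0)=1
t=1: f(1,-1)=1 f(1,1)=1
t=2: f(2,0)=2 f(2,2)=1
t=3: f(3,-1)=2 f(3,1)=3 f(3,3)=1
t=4: f(4,0)=5 f(4,2)=4 f(4,4)=1
t=5: f(5,-1)=5 f(5,1)=9 f(5,3)=5 f(5,5)=1
t=6: f(6,0)=14 f(6,2)=14 f(6,4)=6 f(6,6)=1
t=7: f(7,-1)=14 f(7,1)=28 f(7,3)=20 f(7,5)=7 f(7,7)=1
t=8: f(8,0)=42 f(8,2)=48 f(8,4)=27 f(8,6)=8 f(8,8)=1
t=9: f(9,-1)=42 f(9,1)=90 f(9,3)=75 f(9,5)=35 f(9,7)=9 f(9,9)=1
t=10: f(10,0)=132 f(10,2)=165 f(10,4)=110 f(10,6)=44 f(10,8)=10 f(10,10)=1
t=11: f(11,-1)=132 f(11,1)=297 f(11,3)=275 f(11,5)=154 f(11,7)=54 f(11,9)=11 f(11,11)=1
t=12: f(12,0)=429 f(12,2)=572 f(12,4)=429 f(12,6)=208 f(12,8)=65 f(12,10)=12 f(12,12)=1
t=13: f(13,-1)=429 f(13,1)=1001 f(13,3)=1001 f(13,5)=637 f(13,7)=273 f(13,9)=77 f(13,11)=13 f(13,13)=1
t=14: f(14,0)=1430 f(14,2)=2002 f(14,4)=1638 f(14,6)=910 f(14,8)=350 f(14,10)=90 f(14,12)=14 f(14,14)=1
t=15: f(15,-1)=1430 f(15,1)=3432 f(15,3)=3640 f(15,5)=2548 f(15,7)=1260 f(15,9)=440 f(15,11)=104 f(15,13)=15 f(15,15)=1
t=16: f(16,0)=4862 f(16,2)=7072 f(16,4)=6188 f(16,6)=3808 f(16,8)=1700 f(16,10)=544 f(16,12)=119 f(16,14)=16 f(16,16)=1
t=17: f(17,-1)=4862 f(17,1)=11934 f(17,3)=13260 f(17,5)=9996 f(17,7)=5508 f(17,9)=2244 f(17,11)=663 f(17,13)=135 f(17,15)=17 f(17,17)=1
t=18: f(18,0)=16796 f(18,2)=25194 f(18,4)=23256 f(18,6)=15504 f(18,8)=7752 f(18,10)=2907 f(18,12)=798 f(18,14)=152 f(18,16)=18 f(18,18)=1
t=19: f(19,-1)=16796 f(19,1)=41990 f(19,3)=48450 f(19,5)=38760 f(19,7)=23256 f(19,9)=10659 f(19,11)=3705 f(19,13)=950 f(19,15)=170 f(19,17)=19 f(19,19)=1
t=20: f(20,0)=58786 f(20,2)=90440 f(20,4)=87210 f(20,6)=62016 f(20,8)=33915 f(20,10)=14364 f(20,12)=4655 f(20,14)=1120 f(20,16)=189 f(20,18)=20 f(20,20)=1
Σ_s f(20,s) = 352716
P = 352716/1048576 = 88179/262144

Answer: 88179/262144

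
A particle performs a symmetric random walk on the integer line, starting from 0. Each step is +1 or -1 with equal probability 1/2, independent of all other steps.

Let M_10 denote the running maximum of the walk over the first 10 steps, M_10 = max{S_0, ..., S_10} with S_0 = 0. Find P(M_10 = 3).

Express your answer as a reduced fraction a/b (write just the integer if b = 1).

Answer: 15/128

Derivation:
Let M_10 = max(S_0,...,S_10). Use the reflection principle: for j ≥ 1, #{paths with M_10 ≥ j} = #{S_10 ≥ j} + #{S_10 ≥ j+1}.
By reflection, #{M_10 ≥ 3} = #{S_10 ≥ 3} + #{S_10 ≥ 4} = 176 + 176 = 352.
#{M_10 ≥ 4} = #{S_10 ≥ 4} + #{S_10 ≥ 5} = 176 + 56 = 232.
#{M_10 = 3} = 352 - 232 = 120.
P(M_10 = 3) = 120/1024 = 15/128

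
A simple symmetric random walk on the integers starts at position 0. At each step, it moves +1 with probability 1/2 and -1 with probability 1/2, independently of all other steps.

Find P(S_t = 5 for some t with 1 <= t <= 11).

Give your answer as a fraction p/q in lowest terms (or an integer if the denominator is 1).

Count via complement. Let g(t,s) = #length-t paths at position s with S_1..S_t all ≠ 5.
g(t,s) = g(t-1,s-1) + g(t-1,s+1) for s ≠ 5; g(t,5) = 0.
t=0: g(0,0)=1
t=1: g(1,-1)=1 g(1,1)=1
t=2: g(2,-2)=1 g(2,0)=2 g(2,2)=1
t=3: g(3,-3)=1 g(3,-1)=3 g(3,1)=3 g(3,3)=1
t=4: g(4,-4)=1 g(4,-2)=4 g(4,0)=6 g(4,2)=4 g(4,4)=1
t=5: g(5,-5)=1 g(5,-3)=5 g(5,-1)=10 g(5,1)=10 g(5,3)=5
t=6: g(6,-6)=1 g(6,-4)=6 g(6,-2)=15 g(6,0)=20 g(6,2)=15 g(6,4)=5
t=7: g(7,-7)=1 g(7,-5)=7 g(7,-3)=21 g(7,-1)=35 g(7,1)=35 g(7,3)=20
t=8: g(8,-8)=1 g(8,-6)=8 g(8,-4)=28 g(8,-2)=56 g(8,0)=70 g(8,2)=55 g(8,4)=20
t=9: g(9,-9)=1 g(9,-7)=9 g(9,-5)=36 g(9,-3)=84 g(9,-1)=126 g(9,1)=125 g(9,3)=75
t=10: g(10,-10)=1 g(10,-8)=10 g(10,-6)=45 g(10,-4)=120 g(10,-2)=210 g(10,0)=251 g(10,2)=200 g(10,4)=75
t=11: g(11,-11)=1 g(11,-9)=11 g(11,-7)=55 g(11,-5)=165 g(11,-3)=330 g(11,-1)=461 g(11,1)=451 g(11,3)=275
Paths never hitting 5: Σ_s g(11,s) = 1749
Paths hitting 5: 2^11 - 1749 = 299
P = 299/2048 = 299/2048

Answer: 299/2048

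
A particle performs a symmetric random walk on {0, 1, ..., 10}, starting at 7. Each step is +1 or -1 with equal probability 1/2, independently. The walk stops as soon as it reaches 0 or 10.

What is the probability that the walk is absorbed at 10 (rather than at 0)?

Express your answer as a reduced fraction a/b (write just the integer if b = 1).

Answer: 7/10

Derivation:
Symmetric walk (p = 1/2): the harmonic-function argument gives P(hit 10 before 0 | start at 7) = a/N.
P = 7/10 = 7/10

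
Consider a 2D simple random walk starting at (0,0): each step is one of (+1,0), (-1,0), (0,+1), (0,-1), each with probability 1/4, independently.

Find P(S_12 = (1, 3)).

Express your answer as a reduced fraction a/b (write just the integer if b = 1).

Answer: 49005/2097152

Derivation:
Let h be the number of horizontal steps (so 12-h are vertical). To end at (1,3) need (h+1)/2 right-steps and ((12-h)+3)/2 up-steps.
Sum over h with 1 ≤ h ≤ 9, h ≡ 1 (mod 2), 12-h ≡ 1 (mod 2):
h=1: C(12,1)·C(1,1)·C(11,7) = 12·1·330 = 3960
h=3: C(12,3)·C(3,2)·C(9,6) = 220·3·84 = 55440
h=5: C(12,5)·C(5,3)·C(7,5) = 792·10·21 = 166320
h=7: C(12,7)·C(7,4)·C(5,4) = 792·35·5 = 138600
h=9: C(12,9)·C(9,5)·C(3,3) = 220·126·1 = 27720
Total favorable: 392040
Total paths: 4^12 = 16777216
P = 392040/16777216 = 49005/2097152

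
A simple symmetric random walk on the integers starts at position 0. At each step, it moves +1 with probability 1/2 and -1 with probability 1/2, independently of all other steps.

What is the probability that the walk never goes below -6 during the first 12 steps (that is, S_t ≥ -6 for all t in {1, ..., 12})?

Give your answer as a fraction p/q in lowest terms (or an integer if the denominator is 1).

Answer: 1969/2048

Derivation:
Let f(t,s) = #length-t paths at position s with S_1..S_t all ≥ -6.
f(t,s) = f(t-1,s-1) + f(t-1,s+1) for s ≥ -6; f(t,s) = 0 for s < -6.
t=0: f(0,0)=1
t=1: f(1,-1)=1 f(1,1)=1
t=2: f(2,-2)=1 f(2,0)=2 f(2,2)=1
t=3: f(3,-3)=1 f(3,-1)=3 f(3,1)=3 f(3,3)=1
t=4: f(4,-4)=1 f(4,-2)=4 f(4,0)=6 f(4,2)=4 f(4,4)=1
t=5: f(5,-5)=1 f(5,-3)=5 f(5,-1)=10 f(5,1)=10 f(5,3)=5 f(5,5)=1
t=6: f(6,-6)=1 f(6,-4)=6 f(6,-2)=15 f(6,0)=20 f(6,2)=15 f(6,4)=6 f(6,6)=1
t=7: f(7,-5)=7 f(7,-3)=21 f(7,-1)=35 f(7,1)=35 f(7,3)=21 f(7,5)=7 f(7,7)=1
t=8: f(8,-6)=7 f(8,-4)=28 f(8,-2)=56 f(8,0)=70 f(8,2)=56 f(8,4)=28 f(8,6)=8 f(8,8)=1
t=9: f(9,-5)=35 f(9,-3)=84 f(9,-1)=126 f(9,1)=126 f(9,3)=84 f(9,5)=36 f(9,7)=9 f(9,9)=1
t=10: f(10,-6)=35 f(10,-4)=119 f(10,-2)=210 f(10,0)=252 f(10,2)=210 f(10,4)=120 f(10,6)=45 f(10,8)=10 f(10,10)=1
t=11: f(11,-5)=154 f(11,-3)=329 f(11,-1)=462 f(11,1)=462 f(11,3)=330 f(11,5)=165 f(11,7)=55 f(11,9)=11 f(11,11)=1
t=12: f(12,-6)=154 f(12,-4)=483 f(12,-2)=791 f(12,0)=924 f(12,2)=792 f(12,4)=495 f(12,6)=220 f(12,8)=66 f(12,10)=12 f(12,12)=1
Σ_s f(12,s) = 3938
P = 3938/4096 = 1969/2048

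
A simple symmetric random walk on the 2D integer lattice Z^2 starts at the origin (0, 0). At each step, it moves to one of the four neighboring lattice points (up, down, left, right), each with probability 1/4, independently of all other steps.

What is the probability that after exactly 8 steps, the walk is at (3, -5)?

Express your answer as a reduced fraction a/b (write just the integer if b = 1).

Let h be the number of horizontal steps (so 8-h are vertical). To end at (3,-5) need (h+3)/2 right-steps and ((8-h)-5)/2 up-steps.
Sum over h with 3 ≤ h ≤ 3, h ≡ 1 (mod 2), 8-h ≡ 1 (mod 2):
h=3: C(8,3)·C(3,3)·C(5,0) = 56·1·1 = 56
Total favorable: 56
Total paths: 4^8 = 65536
P = 56/65536 = 7/8192

Answer: 7/8192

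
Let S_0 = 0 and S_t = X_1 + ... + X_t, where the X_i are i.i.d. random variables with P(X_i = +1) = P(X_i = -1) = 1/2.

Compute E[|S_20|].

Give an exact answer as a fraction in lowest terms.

Answer: 230945/65536

Derivation:
S_20 takes values m ≡ 0 (mod 2) with |m| ≤ 20; P(S_20=m) = C(20,(20+m)/2)/2^20.
Total paths: 2^20 = 1048576
Distribution: P(S=-20)=1/1048576, P(S=-18)=20/1048576, P(S=-16)=190/1048576, P(S=-14)=1140/1048576, P(S=-12)=4845/1048576, P(S=-10)=15504/1048576, P(S=-8)=38760/1048576, P(S=-6)=77520/1048576, P(S=-4)=125970/1048576, P(S=-2)=167960/1048576, P(S=0)=184756/1048576, P(S=2)=167960/1048576, P(S=4)=125970/1048576, P(S=6)=77520/1048576, P(S=8)=38760/1048576, P(S=10)=15504/1048576, P(S=12)=4845/1048576, P(S=14)=1140/1048576, P(S=16)=190/1048576, P(S=18)=20/1048576, P(S=20)=1/1048576
E[|S_20|] = Σ_m |m|·P(S_20=m) = 3695120/1048576 = 230945/65536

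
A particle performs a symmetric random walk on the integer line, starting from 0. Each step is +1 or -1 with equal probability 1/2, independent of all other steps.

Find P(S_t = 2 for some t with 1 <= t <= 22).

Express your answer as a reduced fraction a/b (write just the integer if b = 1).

Answer: 1421113/2097152

Derivation:
Count via complement. Let g(t,s) = #length-t paths at position s with S_1..S_t all ≠ 2.
g(t,s) = g(t-1,s-1) + g(t-1,s+1) for s ≠ 2; g(t,2) = 0.
t=0: g(0,0)=1
t=1: g(1,-1)=1 g(1,1)=1
t=2: g(2,-2)=1 g(2,0)=2
t=3: g(3,-3)=1 g(3,-1)=3 g(3,1)=2
t=4: g(4,-4)=1 g(4,-2)=4 g(4,0)=5
t=5: g(5,-5)=1 g(5,-3)=5 g(5,-1)=9 g(5,1)=5
t=6: g(6,-6)=1 g(6,-4)=6 g(6,-2)=14 g(6,0)=14
t=7: g(7,-7)=1 g(7,-5)=7 g(7,-3)=20 g(7,-1)=28 g(7,1)=14
t=8: g(8,-8)=1 g(8,-6)=8 g(8,-4)=27 g(8,-2)=48 g(8,0)=42
t=9: g(9,-9)=1 g(9,-7)=9 g(9,-5)=35 g(9,-3)=75 g(9,-1)=90 g(9,1)=42
t=10: g(10,-10)=1 g(10,-8)=10 g(10,-6)=44 g(10,-4)=110 g(10,-2)=165 g(10,0)=132
t=11: g(11,-11)=1 g(11,-9)=11 g(11,-7)=54 g(11,-5)=154 g(11,-3)=275 g(11,-1)=297 g(11,1)=132
t=12: g(12,-12)=1 g(12,-10)=12 g(12,-8)=65 g(12,-6)=208 g(12,-4)=429 g(12,-2)=572 g(12,0)=429
t=13: g(13,-13)=1 g(13,-11)=13 g(13,-9)=77 g(13,-7)=273 g(13,-5)=637 g(13,-3)=1001 g(13,-1)=1001 g(13,1)=429
t=14: g(14,-14)=1 g(14,-12)=14 g(14,-10)=90 g(14,-8)=350 g(14,-6)=910 g(14,-4)=1638 g(14,-2)=2002 g(14,0)=1430
t=15: g(15,-15)=1 g(15,-13)=15 g(15,-11)=104 g(15,-9)=440 g(15,-7)=1260 g(15,-5)=2548 g(15,-3)=3640 g(15,-1)=3432 g(15,1)=1430
t=16: g(16,-16)=1 g(16,-14)=16 g(16,-12)=119 g(16,-10)=544 g(16,-8)=1700 g(16,-6)=3808 g(16,-4)=6188 g(16,-2)=7072 g(16,0)=4862
t=17: g(17,-17)=1 g(17,-15)=17 g(17,-13)=135 g(17,-11)=663 g(17,-9)=2244 g(17,-7)=5508 g(17,-5)=9996 g(17,-3)=13260 g(17,-1)=11934 g(17,1)=4862
t=18: g(18,-18)=1 g(18,-16)=18 g(18,-14)=152 g(18,-12)=798 g(18,-10)=2907 g(18,-8)=7752 g(18,-6)=15504 g(18,-4)=23256 g(18,-2)=25194 g(18,0)=16796
t=19: g(19,-19)=1 g(19,-17)=19 g(19,-15)=170 g(19,-13)=950 g(19,-11)=3705 g(19,-9)=10659 g(19,-7)=23256 g(19,-5)=38760 g(19,-3)=48450 g(19,-1)=41990 g(19,1)=16796
t=20: g(20,-20)=1 g(20,-18)=20 g(20,-16)=189 g(20,-14)=1120 g(20,-12)=4655 g(20,-10)=14364 g(20,-8)=33915 g(20,-6)=62016 g(20,-4)=87210 g(20,-2)=90440 g(20,0)=58786
t=21: g(21,-21)=1 g(21,-19)=21 g(21,-17)=209 g(21,-15)=1309 g(21,-13)=5775 g(21,-11)=19019 g(21,-9)=48279 g(21,-7)=95931 g(21,-5)=149226 g(21,-3)=177650 g(21,-1)=149226 g(21,1)=58786
t=22: g(22,-22)=1 g(22,-20)=22 g(22,-18)=230 g(22,-16)=1518 g(22,-14)=7084 g(22,-12)=24794 g(22,-10)=67298 g(22,-8)=144210 g(22,-6)=245157 g(22,-4)=326876 g(22,-2)=326876 g(22,0)=208012
Paths never hitting 2: Σ_s g(22,s) = 1352078
Paths hitting 2: 2^22 - 1352078 = 2842226
P = 2842226/4194304 = 1421113/2097152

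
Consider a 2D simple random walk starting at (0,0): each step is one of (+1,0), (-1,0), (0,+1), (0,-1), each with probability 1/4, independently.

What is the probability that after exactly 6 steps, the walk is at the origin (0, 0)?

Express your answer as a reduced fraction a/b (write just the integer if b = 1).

Answer: 25/256

Derivation:
Let h be the number of horizontal steps (so 6-h are vertical). To end at (0,0) need (h+0)/2 right-steps and ((6-h)+0)/2 up-steps.
Sum over h with 0 ≤ h ≤ 6, h ≡ 0 (mod 2), 6-h ≡ 0 (mod 2):
h=0: C(6,0)·C(0,0)·C(6,3) = 1·1·20 = 20
h=2: C(6,2)·C(2,1)·C(4,2) = 15·2·6 = 180
h=4: C(6,4)·C(4,2)·C(2,1) = 15·6·2 = 180
h=6: C(6,6)·C(6,3)·C(0,0) = 1·20·1 = 20
Total favorable: 400
Total paths: 4^6 = 4096
P = 400/4096 = 25/256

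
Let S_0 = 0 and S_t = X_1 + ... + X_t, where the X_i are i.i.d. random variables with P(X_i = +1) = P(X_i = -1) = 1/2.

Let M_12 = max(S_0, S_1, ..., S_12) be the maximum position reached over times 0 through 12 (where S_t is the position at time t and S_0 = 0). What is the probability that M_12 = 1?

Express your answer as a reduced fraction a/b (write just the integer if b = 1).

Answer: 99/512

Derivation:
Let M_12 = max(S_0,...,S_12). Use the reflection principle: for j ≥ 1, #{paths with M_12 ≥ j} = #{S_12 ≥ j} + #{S_12 ≥ j+1}.
By reflection, #{M_12 ≥ 1} = #{S_12 ≥ 1} + #{S_12 ≥ 2} = 1586 + 1586 = 3172.
#{M_12 ≥ 2} = #{S_12 ≥ 2} + #{S_12 ≥ 3} = 1586 + 794 = 2380.
#{M_12 = 1} = 3172 - 2380 = 792.
P(M_12 = 1) = 792/4096 = 99/512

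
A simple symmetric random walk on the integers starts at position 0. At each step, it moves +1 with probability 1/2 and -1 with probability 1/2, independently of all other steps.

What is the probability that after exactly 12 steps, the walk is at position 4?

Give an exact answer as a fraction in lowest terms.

Answer: 495/4096

Derivation:
To reach position 4 after 12 steps: need 8 steps of +1 and 4 of -1.
Favorable paths: C(12,8) = 495
Total paths: 2^12 = 4096
P = 495/4096 = 495/4096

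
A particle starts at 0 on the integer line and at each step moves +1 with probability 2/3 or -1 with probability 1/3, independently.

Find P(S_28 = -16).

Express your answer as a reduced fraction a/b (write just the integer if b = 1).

To reach position -16 after 28 steps: need 6 steps of +1 and 22 steps of -1.
Number of such sequences: C(28,6) = 376740
Each has probability (2/3)^6 · (1/3)^22 = 64/22876792454961
P = 376740 · 64/22876792454961 = 2679040/2541865828329

Answer: 2679040/2541865828329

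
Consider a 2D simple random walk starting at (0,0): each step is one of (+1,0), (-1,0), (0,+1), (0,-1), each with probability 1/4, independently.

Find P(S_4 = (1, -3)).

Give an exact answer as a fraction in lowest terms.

Answer: 1/64

Derivation:
Let h be the number of horizontal steps (so 4-h are vertical). To end at (1,-3) need (h+1)/2 right-steps and ((4-h)-3)/2 up-steps.
Sum over h with 1 ≤ h ≤ 1, h ≡ 1 (mod 2), 4-h ≡ 1 (mod 2):
h=1: C(4,1)·C(1,1)·C(3,0) = 4·1·1 = 4
Total favorable: 4
Total paths: 4^4 = 256
P = 4/256 = 1/64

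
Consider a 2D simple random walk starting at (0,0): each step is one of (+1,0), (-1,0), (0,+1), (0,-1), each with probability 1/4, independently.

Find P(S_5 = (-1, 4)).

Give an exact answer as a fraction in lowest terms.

Let h be the number of horizontal steps (so 5-h are vertical). To end at (-1,4) need (h-1)/2 right-steps and ((5-h)+4)/2 up-steps.
Sum over h with 1 ≤ h ≤ 1, h ≡ 1 (mod 2), 5-h ≡ 0 (mod 2):
h=1: C(5,1)·C(1,0)·C(4,4) = 5·1·1 = 5
Total favorable: 5
Total paths: 4^5 = 1024
P = 5/1024 = 5/1024

Answer: 5/1024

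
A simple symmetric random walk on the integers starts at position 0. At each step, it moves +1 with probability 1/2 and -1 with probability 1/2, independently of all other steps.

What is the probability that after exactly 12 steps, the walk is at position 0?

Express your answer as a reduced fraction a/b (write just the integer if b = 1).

Answer: 231/1024

Derivation:
To reach position 0 after 12 steps: need 6 steps of +1 and 6 of -1.
Favorable paths: C(12,6) = 924
Total paths: 2^12 = 4096
P = 924/4096 = 231/1024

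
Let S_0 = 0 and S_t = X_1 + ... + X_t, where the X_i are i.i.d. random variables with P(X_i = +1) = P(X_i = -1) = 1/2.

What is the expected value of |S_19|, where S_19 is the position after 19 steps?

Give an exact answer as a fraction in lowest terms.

Answer: 230945/65536

Derivation:
S_19 takes values m ≡ 1 (mod 2) with |m| ≤ 19; P(S_19=m) = C(19,(19+m)/2)/2^19.
Total paths: 2^19 = 524288
Distribution: P(S=-19)=1/524288, P(S=-17)=19/524288, P(S=-15)=171/524288, P(S=-13)=969/524288, P(S=-11)=3876/524288, P(S=-9)=11628/524288, P(S=-7)=27132/524288, P(S=-5)=50388/524288, P(S=-3)=75582/524288, P(S=-1)=92378/524288, P(S=1)=92378/524288, P(S=3)=75582/524288, P(S=5)=50388/524288, P(S=7)=27132/524288, P(S=9)=11628/524288, P(S=11)=3876/524288, P(S=13)=969/524288, P(S=15)=171/524288, P(S=17)=19/524288, P(S=19)=1/524288
E[|S_19|] = Σ_m |m|·P(S_19=m) = 1847560/524288 = 230945/65536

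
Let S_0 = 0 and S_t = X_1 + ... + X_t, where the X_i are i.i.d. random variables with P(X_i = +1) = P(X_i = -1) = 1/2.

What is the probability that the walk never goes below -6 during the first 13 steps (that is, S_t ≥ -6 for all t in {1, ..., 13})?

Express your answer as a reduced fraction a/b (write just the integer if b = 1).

Answer: 3861/4096

Derivation:
Let f(t,s) = #length-t paths at position s with S_1..S_t all ≥ -6.
f(t,s) = f(t-1,s-1) + f(t-1,s+1) for s ≥ -6; f(t,s) = 0 for s < -6.
t=0: f(0,0)=1
t=1: f(1,-1)=1 f(1,1)=1
t=2: f(2,-2)=1 f(2,0)=2 f(2,2)=1
t=3: f(3,-3)=1 f(3,-1)=3 f(3,1)=3 f(3,3)=1
t=4: f(4,-4)=1 f(4,-2)=4 f(4,0)=6 f(4,2)=4 f(4,4)=1
t=5: f(5,-5)=1 f(5,-3)=5 f(5,-1)=10 f(5,1)=10 f(5,3)=5 f(5,5)=1
t=6: f(6,-6)=1 f(6,-4)=6 f(6,-2)=15 f(6,0)=20 f(6,2)=15 f(6,4)=6 f(6,6)=1
t=7: f(7,-5)=7 f(7,-3)=21 f(7,-1)=35 f(7,1)=35 f(7,3)=21 f(7,5)=7 f(7,7)=1
t=8: f(8,-6)=7 f(8,-4)=28 f(8,-2)=56 f(8,0)=70 f(8,2)=56 f(8,4)=28 f(8,6)=8 f(8,8)=1
t=9: f(9,-5)=35 f(9,-3)=84 f(9,-1)=126 f(9,1)=126 f(9,3)=84 f(9,5)=36 f(9,7)=9 f(9,9)=1
t=10: f(10,-6)=35 f(10,-4)=119 f(10,-2)=210 f(10,0)=252 f(10,2)=210 f(10,4)=120 f(10,6)=45 f(10,8)=10 f(10,10)=1
t=11: f(11,-5)=154 f(11,-3)=329 f(11,-1)=462 f(11,1)=462 f(11,3)=330 f(11,5)=165 f(11,7)=55 f(11,9)=11 f(11,11)=1
t=12: f(12,-6)=154 f(12,-4)=483 f(12,-2)=791 f(12,0)=924 f(12,2)=792 f(12,4)=495 f(12,6)=220 f(12,8)=66 f(12,10)=12 f(12,12)=1
t=13: f(13,-5)=637 f(13,-3)=1274 f(13,-1)=1715 f(13,1)=1716 f(13,3)=1287 f(13,5)=715 f(13,7)=286 f(13,9)=78 f(13,11)=13 f(13,13)=1
Σ_s f(13,s) = 7722
P = 7722/8192 = 3861/4096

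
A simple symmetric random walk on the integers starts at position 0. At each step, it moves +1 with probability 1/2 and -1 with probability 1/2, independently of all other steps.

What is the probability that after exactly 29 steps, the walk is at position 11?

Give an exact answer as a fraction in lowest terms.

To reach position 11 after 29 steps: need 20 steps of +1 and 9 of -1.
Favorable paths: C(29,20) = 10015005
Total paths: 2^29 = 536870912
P = 10015005/536870912 = 10015005/536870912

Answer: 10015005/536870912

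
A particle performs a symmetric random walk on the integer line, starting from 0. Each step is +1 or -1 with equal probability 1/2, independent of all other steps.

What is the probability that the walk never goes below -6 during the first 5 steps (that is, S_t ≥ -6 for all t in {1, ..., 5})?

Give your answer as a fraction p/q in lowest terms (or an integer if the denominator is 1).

Let f(t,s) = #length-t paths at position s with S_1..S_t all ≥ -6.
f(t,s) = f(t-1,s-1) + f(t-1,s+1) for s ≥ -6; f(t,s) = 0 for s < -6.
t=0: f(0,0)=1
t=1: f(1,-1)=1 f(1,1)=1
t=2: f(2,-2)=1 f(2,0)=2 f(2,2)=1
t=3: f(3,-3)=1 f(3,-1)=3 f(3,1)=3 f(3,3)=1
t=4: f(4,-4)=1 f(4,-2)=4 f(4,0)=6 f(4,2)=4 f(4,4)=1
t=5: f(5,-5)=1 f(5,-3)=5 f(5,-1)=10 f(5,1)=10 f(5,3)=5 f(5,5)=1
Σ_s f(5,s) = 32
P = 32/32 = 1

Answer: 1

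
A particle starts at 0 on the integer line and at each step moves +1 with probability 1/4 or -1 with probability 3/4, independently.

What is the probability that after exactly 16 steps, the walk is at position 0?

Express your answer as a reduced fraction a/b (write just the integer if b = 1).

Answer: 42220035/2147483648

Derivation:
To be at 0 after 16 steps: need exactly 8 steps of +1 and 8 of -1.
Number of such sequences: C(16,8) = 12870
Each has probability (1/4)^8 · (3/4)^8 = 6561/4294967296
P = 12870 · 6561/4294967296 = 42220035/2147483648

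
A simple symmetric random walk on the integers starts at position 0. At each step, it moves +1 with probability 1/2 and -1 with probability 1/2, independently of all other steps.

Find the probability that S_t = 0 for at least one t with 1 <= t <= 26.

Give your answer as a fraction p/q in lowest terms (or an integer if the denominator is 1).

Count via complement. Let g(t,s) = #length-t paths at position s with S_1..S_t all ≠ 0.
g(t,s) = g(t-1,s-1) + g(t-1,s+1) for s ≠ 0; g(t,0) = 0.
t=0: g(0,0)=1
t=1: g(1,-1)=1 g(1,1)=1
t=2: g(2,-2)=1 g(2,2)=1
t=3: g(3,-3)=1 g(3,-1)=1 g(3,1)=1 g(3,3)=1
t=4: g(4,-4)=1 g(4,-2)=2 g(4,2)=2 g(4,4)=1
t=5: g(5,-5)=1 g(5,-3)=3 g(5,-1)=2 g(5,1)=2 g(5,3)=3 g(5,5)=1
t=6: g(6,-6)=1 g(6,-4)=4 g(6,-2)=5 g(6,2)=5 g(6,4)=4 g(6,6)=1
t=7: g(7,-7)=1 g(7,-5)=5 g(7,-3)=9 g(7,-1)=5 g(7,1)=5 g(7,3)=9 g(7,5)=5 g(7,7)=1
t=8: g(8,-8)=1 g(8,-6)=6 g(8,-4)=14 g(8,-2)=14 g(8,2)=14 g(8,4)=14 g(8,6)=6 g(8,8)=1
t=9: g(9,-9)=1 g(9,-7)=7 g(9,-5)=20 g(9,-3)=28 g(9,-1)=14 g(9,1)=14 g(9,3)=28 g(9,5)=20 g(9,7)=7 g(9,9)=1
t=10: g(10,-10)=1 g(10,-8)=8 g(10,-6)=27 g(10,-4)=48 g(10,-2)=42 g(10,2)=42 g(10,4)=48 g(10,6)=27 g(10,8)=8 g(10,10)=1
t=11: g(11,-11)=1 g(11,-9)=9 g(11,-7)=35 g(11,-5)=75 g(11,-3)=90 g(11,-1)=42 g(11,1)=42 g(11,3)=90 g(11,5)=75 g(11,7)=35 g(11,9)=9 g(11,11)=1
t=12: g(12,-12)=1 g(12,-10)=10 g(12,-8)=44 g(12,-6)=110 g(12,-4)=165 g(12,-2)=132 g(12,2)=132 g(12,4)=165 g(12,6)=110 g(12,8)=44 g(12,10)=10 g(12,12)=1
t=13: g(13,-13)=1 g(13,-11)=11 g(13,-9)=54 g(13,-7)=154 g(13,-5)=275 g(13,-3)=297 g(13,-1)=132 g(13,1)=132 g(13,3)=297 g(13,5)=275 g(13,7)=154 g(13,9)=54 g(13,11)=11 g(13,13)=1
t=14: g(14,-14)=1 g(14,-12)=12 g(14,-10)=65 g(14,-8)=208 g(14,-6)=429 g(14,-4)=572 g(14,-2)=429 g(14,2)=429 g(14,4)=572 g(14,6)=429 g(14,8)=208 g(14,10)=65 g(14,12)=12 g(14,14)=1
t=15: g(15,-15)=1 g(15,-13)=13 g(15,-11)=77 g(15,-9)=273 g(15,-7)=637 g(15,-5)=1001 g(15,-3)=1001 g(15,-1)=429 g(15,1)=429 g(15,3)=1001 g(15,5)=1001 g(15,7)=637 g(15,9)=273 g(15,11)=77 g(15,13)=13 g(15,15)=1
t=16: g(16,-16)=1 g(16,-14)=14 g(16,-12)=90 g(16,-10)=350 g(16,-8)=910 g(16,-6)=1638 g(16,-4)=2002 g(16,-2)=1430 g(16,2)=1430 g(16,4)=2002 g(16,6)=1638 g(16,8)=910 g(16,10)=350 g(16,12)=90 g(16,14)=14 g(16,16)=1
t=17: g(17,-17)=1 g(17,-15)=15 g(17,-13)=104 g(17,-11)=440 g(17,-9)=1260 g(17,-7)=2548 g(17,-5)=3640 g(17,-3)=3432 g(17,-1)=1430 g(17,1)=1430 g(17,3)=3432 g(17,5)=3640 g(17,7)=2548 g(17,9)=1260 g(17,11)=440 g(17,13)=104 g(17,15)=15 g(17,17)=1
t=18: g(18,-18)=1 g(18,-16)=16 g(18,-14)=119 g(18,-12)=544 g(18,-10)=1700 g(18,-8)=3808 g(18,-6)=6188 g(18,-4)=7072 g(18,-2)=4862 g(18,2)=4862 g(18,4)=7072 g(18,6)=6188 g(18,8)=3808 g(18,10)=1700 g(18,12)=544 g(18,14)=119 g(18,16)=16 g(18,18)=1
t=19: g(19,-19)=1 g(19,-17)=17 g(19,-15)=135 g(19,-13)=663 g(19,-11)=2244 g(19,-9)=5508 g(19,-7)=9996 g(19,-5)=13260 g(19,-3)=11934 g(19,-1)=4862 g(19,1)=4862 g(19,3)=11934 g(19,5)=13260 g(19,7)=9996 g(19,9)=5508 g(19,11)=2244 g(19,13)=663 g(19,15)=135 g(19,17)=17 g(19,19)=1
t=20: g(20,-20)=1 g(20,-18)=18 g(20,-16)=152 g(20,-14)=798 g(20,-12)=2907 g(20,-10)=7752 g(20,-8)=15504 g(20,-6)=23256 g(20,-4)=25194 g(20,-2)=16796 g(20,2)=16796 g(20,4)=25194 g(20,6)=23256 g(20,8)=15504 g(20,10)=7752 g(20,12)=2907 g(20,14)=798 g(20,16)=152 g(20,18)=18 g(20,20)=1
t=21: g(21,-21)=1 g(21,-19)=19 g(21,-17)=170 g(21,-15)=950 g(21,-13)=3705 g(21,-11)=10659 g(21,-9)=23256 g(21,-7)=38760 g(21,-5)=48450 g(21,-3)=41990 g(21,-1)=16796 g(21,1)=16796 g(21,3)=41990 g(21,5)=48450 g(21,7)=38760 g(21,9)=23256 g(21,11)=10659 g(21,13)=3705 g(21,15)=950 g(21,17)=170 g(21,19)=19 g(21,21)=1
t=22: g(22,-22)=1 g(22,-20)=20 g(22,-18)=189 g(22,-16)=1120 g(22,-14)=4655 g(22,-12)=14364 g(22,-10)=33915 g(22,-8)=62016 g(22,-6)=87210 g(22,-4)=90440 g(22,-2)=58786 g(22,2)=58786 g(22,4)=90440 g(22,6)=87210 g(22,8)=62016 g(22,10)=33915 g(22,12)=14364 g(22,14)=4655 g(22,16)=1120 g(22,18)=189 g(22,20)=20 g(22,22)=1
t=23: g(23,-23)=1 g(23,-21)=21 g(23,-19)=209 g(23,-17)=1309 g(23,-15)=5775 g(23,-13)=19019 g(23,-11)=48279 g(23,-9)=95931 g(23,-7)=149226 g(23,-5)=177650 g(23,-3)=149226 g(23,-1)=58786 g(23,1)=58786 g(23,3)=149226 g(23,5)=177650 g(23,7)=149226 g(23,9)=95931 g(23,11)=48279 g(23,13)=19019 g(23,15)=5775 g(23,17)=1309 g(23,19)=209 g(23,21)=21 g(23,23)=1
t=24: g(24,-24)=1 g(24,-22)=22 g(24,-20)=230 g(24,-18)=1518 g(24,-16)=7084 g(24,-14)=24794 g(24,-12)=67298 g(24,-10)=144210 g(24,-8)=245157 g(24,-6)=326876 g(24,-4)=326876 g(24,-2)=208012 g(24,2)=208012 g(24,4)=326876 g(24,6)=326876 g(24,8)=245157 g(24,10)=144210 g(24,12)=67298 g(24,14)=24794 g(24,16)=7084 g(24,18)=1518 g(24,20)=230 g(24,22)=22 g(24,24)=1
t=25: g(25,-25)=1 g(25,-23)=23 g(25,-21)=252 g(25,-19)=1748 g(25,-17)=8602 g(25,-15)=31878 g(25,-13)=92092 g(25,-11)=211508 g(25,-9)=389367 g(25,-7)=572033 g(25,-5)=653752 g(25,-3)=534888 g(25,-1)=208012 g(25,1)=208012 g(25,3)=534888 g(25,5)=653752 g(25,7)=572033 g(25,9)=389367 g(25,11)=211508 g(25,13)=92092 g(25,15)=31878 g(25,17)=8602 g(25,19)=1748 g(25,21)=252 g(25,23)=23 g(25,25)=1
t=26: g(26,-26)=1 g(26,-24)=24 g(26,-22)=275 g(26,-20)=2000 g(26,-18)=10350 g(26,-16)=40480 g(26,-14)=123970 g(26,-12)=303600 g(26,-10)=600875 g(26,-8)=961400 g(26,-6)=1225785 g(26,-4)=1188640 g(26,-2)=742900 g(26,2)=742900 g(26,4)=1188640 g(26,6)=1225785 g(26,8)=961400 g(26,10)=600875 g(26,12)=303600 g(26,14)=123970 g(26,16)=40480 g(26,18)=10350 g(26,20)=2000 g(26,22)=275 g(26,24)=24 g(26,26)=1
Paths never hitting 0: Σ_s g(26,s) = 10400600
Paths hitting 0: 2^26 - 10400600 = 56708264
P = 56708264/67108864 = 7088533/8388608

Answer: 7088533/8388608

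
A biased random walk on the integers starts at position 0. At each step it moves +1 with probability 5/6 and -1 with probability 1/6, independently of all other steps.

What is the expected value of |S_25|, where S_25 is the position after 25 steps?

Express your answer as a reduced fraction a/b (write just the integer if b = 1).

S_25 takes values m ≡ 1 (mod 2) with |m| ≤ 25; P(S_25=m) = C(25,(25+m)/2) · (5/6)^((25+m)/2) · (1/6)^((25-m)/2).
Distribution: P(S=-25)=1/28430288029929701376, P(S=-23)=125/28430288029929701376, P(S=-21)=625/2369190669160808448, P(S=-19)=71875/7107572007482425344, P(S=-17)=3953125/14215144014964850688, P(S=-15)=27671875/4738381338321616896, P(S=-13)=691796875/7107572007482425344, P(S=-11)=9388671875/7107572007482425344, P(S=-9)=46943359375/3158920892214411264, P(S=-7)=3990185546875/28430288029929701376, P(S=-5)=3990185546875/3553786003741212672, P(S=-3)=9068603515625/1184595334580404224, P(S=-1)=317401123046875/7107572007482425344, P(S=1)=1587005615234375/7107572007482425344, P(S=3)=1133575439453125/1184595334580404224, P(S=5)=12469329833984375/3553786003741212672, P(S=7)=311733245849609375/28430288029929701376, P(S=9)=91686248779296875/3158920892214411264, P(S=11)=458431243896484375/7107572007482425344, P(S=13)=844478607177734375/7107572007482425344, P(S=15)=844478607177734375/4738381338321616896, P(S=17)=3015995025634765625/14215144014964850688, P(S=19)=1370906829833984375/7107572007482425344, P(S=21)=298023223876953125/2369190669160808448, P(S=23)=1490116119384765625/28430288029929701376, P(S=25)=298023223876953125/28430288029929701376
E[|S_25|] = Σ_m |m|·P(S_25=m) = 19743431771072038975/1184595334580404224

Answer: 19743431771072038975/1184595334580404224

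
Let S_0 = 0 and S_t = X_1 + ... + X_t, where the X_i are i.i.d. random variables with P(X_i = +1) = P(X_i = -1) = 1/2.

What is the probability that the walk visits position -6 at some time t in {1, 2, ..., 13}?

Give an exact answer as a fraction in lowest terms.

Count via complement. Let g(t,s) = #length-t paths at position s with S_1..S_t all ≠ -6.
g(t,s) = g(t-1,s-1) + g(t-1,s+1) for s ≠ -6; g(t,-6) = 0.
t=0: g(0,0)=1
t=1: g(1,-1)=1 g(1,1)=1
t=2: g(2,-2)=1 g(2,0)=2 g(2,2)=1
t=3: g(3,-3)=1 g(3,-1)=3 g(3,1)=3 g(3,3)=1
t=4: g(4,-4)=1 g(4,-2)=4 g(4,0)=6 g(4,2)=4 g(4,4)=1
t=5: g(5,-5)=1 g(5,-3)=5 g(5,-1)=10 g(5,1)=10 g(5,3)=5 g(5,5)=1
t=6: g(6,-4)=6 g(6,-2)=15 g(6,0)=20 g(6,2)=15 g(6,4)=6 g(6,6)=1
t=7: g(7,-5)=6 g(7,-3)=21 g(7,-1)=35 g(7,1)=35 g(7,3)=21 g(7,5)=7 g(7,7)=1
t=8: g(8,-4)=27 g(8,-2)=56 g(8,0)=70 g(8,2)=56 g(8,4)=28 g(8,6)=8 g(8,8)=1
t=9: g(9,-5)=27 g(9,-3)=83 g(9,-1)=126 g(9,1)=126 g(9,3)=84 g(9,5)=36 g(9,7)=9 g(9,9)=1
t=10: g(10,-4)=110 g(10,-2)=209 g(10,0)=252 g(10,2)=210 g(10,4)=120 g(10,6)=45 g(10,8)=10 g(10,10)=1
t=11: g(11,-5)=110 g(11,-3)=319 g(11,-1)=461 g(11,1)=462 g(11,3)=330 g(11,5)=165 g(11,7)=55 g(11,9)=11 g(11,11)=1
t=12: g(12,-4)=429 g(12,-2)=780 g(12,0)=923 g(12,2)=792 g(12,4)=495 g(12,6)=220 g(12,8)=66 g(12,10)=12 g(12,12)=1
t=13: g(13,-5)=429 g(13,-3)=1209 g(13,-1)=1703 g(13,1)=1715 g(13,3)=1287 g(13,5)=715 g(13,7)=286 g(13,9)=78 g(13,11)=13 g(13,13)=1
Paths never hitting -6: Σ_s g(13,s) = 7436
Paths hitting -6: 2^13 - 7436 = 756
P = 756/8192 = 189/2048

Answer: 189/2048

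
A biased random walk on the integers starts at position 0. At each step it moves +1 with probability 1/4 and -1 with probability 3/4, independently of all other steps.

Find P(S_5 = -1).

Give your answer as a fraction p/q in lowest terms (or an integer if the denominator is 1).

To reach position -1 after 5 steps: need 2 steps of +1 and 3 steps of -1.
Number of such sequences: C(5,2) = 10
Each has probability (1/4)^2 · (3/4)^3 = 27/1024
P = 10 · 27/1024 = 135/512

Answer: 135/512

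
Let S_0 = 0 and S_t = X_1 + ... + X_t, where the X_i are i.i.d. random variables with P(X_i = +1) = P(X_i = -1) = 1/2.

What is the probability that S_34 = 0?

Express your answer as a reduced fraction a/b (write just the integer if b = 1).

To return to 0 after 34 steps: need exactly 17 steps of +1 and 17 of -1.
Favorable paths: C(34,17) = 2333606220
Total paths: 2^34 = 17179869184
P = 2333606220/17179869184 = 583401555/4294967296

Answer: 583401555/4294967296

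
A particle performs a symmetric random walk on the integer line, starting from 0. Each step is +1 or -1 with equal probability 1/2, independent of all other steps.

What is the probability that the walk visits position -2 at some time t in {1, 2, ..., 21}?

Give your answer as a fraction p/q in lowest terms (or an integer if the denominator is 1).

Answer: 173965/262144

Derivation:
Count via complement. Let g(t,s) = #length-t paths at position s with S_1..S_t all ≠ -2.
g(t,s) = g(t-1,s-1) + g(t-1,s+1) for s ≠ -2; g(t,-2) = 0.
t=0: g(0,0)=1
t=1: g(1,-1)=1 g(1,1)=1
t=2: g(2,0)=2 g(2,2)=1
t=3: g(3,-1)=2 g(3,1)=3 g(3,3)=1
t=4: g(4,0)=5 g(4,2)=4 g(4,4)=1
t=5: g(5,-1)=5 g(5,1)=9 g(5,3)=5 g(5,5)=1
t=6: g(6,0)=14 g(6,2)=14 g(6,4)=6 g(6,6)=1
t=7: g(7,-1)=14 g(7,1)=28 g(7,3)=20 g(7,5)=7 g(7,7)=1
t=8: g(8,0)=42 g(8,2)=48 g(8,4)=27 g(8,6)=8 g(8,8)=1
t=9: g(9,-1)=42 g(9,1)=90 g(9,3)=75 g(9,5)=35 g(9,7)=9 g(9,9)=1
t=10: g(10,0)=132 g(10,2)=165 g(10,4)=110 g(10,6)=44 g(10,8)=10 g(10,10)=1
t=11: g(11,-1)=132 g(11,1)=297 g(11,3)=275 g(11,5)=154 g(11,7)=54 g(11,9)=11 g(11,11)=1
t=12: g(12,0)=429 g(12,2)=572 g(12,4)=429 g(12,6)=208 g(12,8)=65 g(12,10)=12 g(12,12)=1
t=13: g(13,-1)=429 g(13,1)=1001 g(13,3)=1001 g(13,5)=637 g(13,7)=273 g(13,9)=77 g(13,11)=13 g(13,13)=1
t=14: g(14,0)=1430 g(14,2)=2002 g(14,4)=1638 g(14,6)=910 g(14,8)=350 g(14,10)=90 g(14,12)=14 g(14,14)=1
t=15: g(15,-1)=1430 g(15,1)=3432 g(15,3)=3640 g(15,5)=2548 g(15,7)=1260 g(15,9)=440 g(15,11)=104 g(15,13)=15 g(15,15)=1
t=16: g(16,0)=4862 g(16,2)=7072 g(16,4)=6188 g(16,6)=3808 g(16,8)=1700 g(16,10)=544 g(16,12)=119 g(16,14)=16 g(16,16)=1
t=17: g(17,-1)=4862 g(17,1)=11934 g(17,3)=13260 g(17,5)=9996 g(17,7)=5508 g(17,9)=2244 g(17,11)=663 g(17,13)=135 g(17,15)=17 g(17,17)=1
t=18: g(18,0)=16796 g(18,2)=25194 g(18,4)=23256 g(18,6)=15504 g(18,8)=7752 g(18,10)=2907 g(18,12)=798 g(18,14)=152 g(18,16)=18 g(18,18)=1
t=19: g(19,-1)=16796 g(19,1)=41990 g(19,3)=48450 g(19,5)=38760 g(19,7)=23256 g(19,9)=10659 g(19,11)=3705 g(19,13)=950 g(19,15)=170 g(19,17)=19 g(19,19)=1
t=20: g(20,0)=58786 g(20,2)=90440 g(20,4)=87210 g(20,6)=62016 g(20,8)=33915 g(20,10)=14364 g(20,12)=4655 g(20,14)=1120 g(20,16)=189 g(20,18)=20 g(20,20)=1
t=21: g(21,-1)=58786 g(21,1)=149226 g(21,3)=177650 g(21,5)=149226 g(21,7)=95931 g(21,9)=48279 g(21,11)=19019 g(21,13)=5775 g(21,15)=1309 g(21,17)=209 g(21,19)=21 g(21,21)=1
Paths never hitting -2: Σ_s g(21,s) = 705432
Paths hitting -2: 2^21 - 705432 = 1391720
P = 1391720/2097152 = 173965/262144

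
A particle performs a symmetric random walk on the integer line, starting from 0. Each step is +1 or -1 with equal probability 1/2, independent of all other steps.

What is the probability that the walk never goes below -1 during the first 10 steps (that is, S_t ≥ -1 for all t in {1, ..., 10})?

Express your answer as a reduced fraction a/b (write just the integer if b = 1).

Answer: 231/512

Derivation:
Let f(t,s) = #length-t paths at position s with S_1..S_t all ≥ -1.
f(t,s) = f(t-1,s-1) + f(t-1,s+1) for s ≥ -1; f(t,s) = 0 for s < -1.
t=0: f(0,0)=1
t=1: f(1,-1)=1 f(1,1)=1
t=2: f(2,0)=2 f(2,2)=1
t=3: f(3,-1)=2 f(3,1)=3 f(3,3)=1
t=4: f(4,0)=5 f(4,2)=4 f(4,4)=1
t=5: f(5,-1)=5 f(5,1)=9 f(5,3)=5 f(5,5)=1
t=6: f(6,0)=14 f(6,2)=14 f(6,4)=6 f(6,6)=1
t=7: f(7,-1)=14 f(7,1)=28 f(7,3)=20 f(7,5)=7 f(7,7)=1
t=8: f(8,0)=42 f(8,2)=48 f(8,4)=27 f(8,6)=8 f(8,8)=1
t=9: f(9,-1)=42 f(9,1)=90 f(9,3)=75 f(9,5)=35 f(9,7)=9 f(9,9)=1
t=10: f(10,0)=132 f(10,2)=165 f(10,4)=110 f(10,6)=44 f(10,8)=10 f(10,10)=1
Σ_s f(10,s) = 462
P = 462/1024 = 231/512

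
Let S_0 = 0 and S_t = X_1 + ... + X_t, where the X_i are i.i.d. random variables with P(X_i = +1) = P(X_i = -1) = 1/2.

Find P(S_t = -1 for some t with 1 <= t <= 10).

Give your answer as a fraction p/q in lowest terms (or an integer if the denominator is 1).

Answer: 193/256

Derivation:
Count via complement. Let g(t,s) = #length-t paths at position s with S_1..S_t all ≠ -1.
g(t,s) = g(t-1,s-1) + g(t-1,s+1) for s ≠ -1; g(t,-1) = 0.
t=0: g(0,0)=1
t=1: g(1,1)=1
t=2: g(2,0)=1 g(2,2)=1
t=3: g(3,1)=2 g(3,3)=1
t=4: g(4,0)=2 g(4,2)=3 g(4,4)=1
t=5: g(5,1)=5 g(5,3)=4 g(5,5)=1
t=6: g(6,0)=5 g(6,2)=9 g(6,4)=5 g(6,6)=1
t=7: g(7,1)=14 g(7,3)=14 g(7,5)=6 g(7,7)=1
t=8: g(8,0)=14 g(8,2)=28 g(8,4)=20 g(8,6)=7 g(8,8)=1
t=9: g(9,1)=42 g(9,3)=48 g(9,5)=27 g(9,7)=8 g(9,9)=1
t=10: g(10,0)=42 g(10,2)=90 g(10,4)=75 g(10,6)=35 g(10,8)=9 g(10,10)=1
Paths never hitting -1: Σ_s g(10,s) = 252
Paths hitting -1: 2^10 - 252 = 772
P = 772/1024 = 193/256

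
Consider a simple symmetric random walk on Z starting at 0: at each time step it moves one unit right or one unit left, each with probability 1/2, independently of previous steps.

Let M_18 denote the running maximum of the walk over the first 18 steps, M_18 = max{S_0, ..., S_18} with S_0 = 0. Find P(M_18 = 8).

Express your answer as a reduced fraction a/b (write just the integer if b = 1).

Let M_18 = max(S_0,...,S_18). Use the reflection principle: for j ≥ 1, #{paths with M_18 ≥ j} = #{S_18 ≥ j} + #{S_18 ≥ j+1}.
By reflection, #{M_18 ≥ 8} = #{S_18 ≥ 8} + #{S_18 ≥ 9} = 12616 + 4048 = 16664.
#{M_18 ≥ 9} = #{S_18 ≥ 9} + #{S_18 ≥ 10} = 4048 + 4048 = 8096.
#{M_18 = 8} = 16664 - 8096 = 8568.
P(M_18 = 8) = 8568/262144 = 1071/32768

Answer: 1071/32768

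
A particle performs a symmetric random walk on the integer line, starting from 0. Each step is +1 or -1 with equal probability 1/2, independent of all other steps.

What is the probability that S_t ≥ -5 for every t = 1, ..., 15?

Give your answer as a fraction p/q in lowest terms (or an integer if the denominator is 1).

Answer: 14443/16384

Derivation:
Let f(t,s) = #length-t paths at position s with S_1..S_t all ≥ -5.
f(t,s) = f(t-1,s-1) + f(t-1,s+1) for s ≥ -5; f(t,s) = 0 for s < -5.
t=0: f(0,0)=1
t=1: f(1,-1)=1 f(1,1)=1
t=2: f(2,-2)=1 f(2,0)=2 f(2,2)=1
t=3: f(3,-3)=1 f(3,-1)=3 f(3,1)=3 f(3,3)=1
t=4: f(4,-4)=1 f(4,-2)=4 f(4,0)=6 f(4,2)=4 f(4,4)=1
t=5: f(5,-5)=1 f(5,-3)=5 f(5,-1)=10 f(5,1)=10 f(5,3)=5 f(5,5)=1
t=6: f(6,-4)=6 f(6,-2)=15 f(6,0)=20 f(6,2)=15 f(6,4)=6 f(6,6)=1
t=7: f(7,-5)=6 f(7,-3)=21 f(7,-1)=35 f(7,1)=35 f(7,3)=21 f(7,5)=7 f(7,7)=1
t=8: f(8,-4)=27 f(8,-2)=56 f(8,0)=70 f(8,2)=56 f(8,4)=28 f(8,6)=8 f(8,8)=1
t=9: f(9,-5)=27 f(9,-3)=83 f(9,-1)=126 f(9,1)=126 f(9,3)=84 f(9,5)=36 f(9,7)=9 f(9,9)=1
t=10: f(10,-4)=110 f(10,-2)=209 f(10,0)=252 f(10,2)=210 f(10,4)=120 f(10,6)=45 f(10,8)=10 f(10,10)=1
t=11: f(11,-5)=110 f(11,-3)=319 f(11,-1)=461 f(11,1)=462 f(11,3)=330 f(11,5)=165 f(11,7)=55 f(11,9)=11 f(11,11)=1
t=12: f(12,-4)=429 f(12,-2)=780 f(12,0)=923 f(12,2)=792 f(12,4)=495 f(12,6)=220 f(12,8)=66 f(12,10)=12 f(12,12)=1
t=13: f(13,-5)=429 f(13,-3)=1209 f(13,-1)=1703 f(13,1)=1715 f(13,3)=1287 f(13,5)=715 f(13,7)=286 f(13,9)=78 f(13,11)=13 f(13,13)=1
t=14: f(14,-4)=1638 f(14,-2)=2912 f(14,0)=3418 f(14,2)=3002 f(14,4)=2002 f(14,6)=1001 f(14,8)=364 f(14,10)=91 f(14,12)=14 f(14,14)=1
t=15: f(15,-5)=1638 f(15,-3)=4550 f(15,-1)=6330 f(15,1)=6420 f(15,3)=5004 f(15,5)=3003 f(15,7)=1365 f(15,9)=455 f(15,11)=105 f(15,13)=15 f(15,15)=1
Σ_s f(15,s) = 28886
P = 28886/32768 = 14443/16384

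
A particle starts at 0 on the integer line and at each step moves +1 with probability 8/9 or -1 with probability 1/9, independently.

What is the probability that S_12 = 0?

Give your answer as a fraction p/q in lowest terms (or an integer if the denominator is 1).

Answer: 80740352/94143178827

Derivation:
To be at 0 after 12 steps: need exactly 6 steps of +1 and 6 of -1.
Number of such sequences: C(12,6) = 924
Each has probability (8/9)^6 · (1/9)^6 = 262144/282429536481
P = 924 · 262144/282429536481 = 80740352/94143178827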